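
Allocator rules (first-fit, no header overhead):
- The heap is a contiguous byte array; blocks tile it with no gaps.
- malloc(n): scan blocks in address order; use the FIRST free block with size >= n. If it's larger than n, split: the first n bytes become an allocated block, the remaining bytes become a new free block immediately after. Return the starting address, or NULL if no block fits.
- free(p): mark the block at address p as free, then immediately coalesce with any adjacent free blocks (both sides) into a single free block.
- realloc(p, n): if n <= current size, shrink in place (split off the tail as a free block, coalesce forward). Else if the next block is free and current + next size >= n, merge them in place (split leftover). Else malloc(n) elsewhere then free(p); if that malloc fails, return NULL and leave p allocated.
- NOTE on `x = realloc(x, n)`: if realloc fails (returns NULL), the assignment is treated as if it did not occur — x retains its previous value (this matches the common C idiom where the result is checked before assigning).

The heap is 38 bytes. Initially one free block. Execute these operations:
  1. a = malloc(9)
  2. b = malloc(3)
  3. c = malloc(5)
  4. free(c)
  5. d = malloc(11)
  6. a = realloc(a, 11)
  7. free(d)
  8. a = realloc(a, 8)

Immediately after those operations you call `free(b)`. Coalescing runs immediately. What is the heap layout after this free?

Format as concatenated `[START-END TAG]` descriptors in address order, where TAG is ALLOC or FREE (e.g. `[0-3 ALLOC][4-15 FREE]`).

Answer: [0-22 FREE][23-30 ALLOC][31-37 FREE]

Derivation:
Op 1: a = malloc(9) -> a = 0; heap: [0-8 ALLOC][9-37 FREE]
Op 2: b = malloc(3) -> b = 9; heap: [0-8 ALLOC][9-11 ALLOC][12-37 FREE]
Op 3: c = malloc(5) -> c = 12; heap: [0-8 ALLOC][9-11 ALLOC][12-16 ALLOC][17-37 FREE]
Op 4: free(c) -> (freed c); heap: [0-8 ALLOC][9-11 ALLOC][12-37 FREE]
Op 5: d = malloc(11) -> d = 12; heap: [0-8 ALLOC][9-11 ALLOC][12-22 ALLOC][23-37 FREE]
Op 6: a = realloc(a, 11) -> a = 23; heap: [0-8 FREE][9-11 ALLOC][12-22 ALLOC][23-33 ALLOC][34-37 FREE]
Op 7: free(d) -> (freed d); heap: [0-8 FREE][9-11 ALLOC][12-22 FREE][23-33 ALLOC][34-37 FREE]
Op 8: a = realloc(a, 8) -> a = 23; heap: [0-8 FREE][9-11 ALLOC][12-22 FREE][23-30 ALLOC][31-37 FREE]
free(b): b = 9 -> block [9-11 ALLOC]; mark free, coalesce with adjacent free neighbors -> [0-22 FREE][23-30 ALLOC][31-37 FREE]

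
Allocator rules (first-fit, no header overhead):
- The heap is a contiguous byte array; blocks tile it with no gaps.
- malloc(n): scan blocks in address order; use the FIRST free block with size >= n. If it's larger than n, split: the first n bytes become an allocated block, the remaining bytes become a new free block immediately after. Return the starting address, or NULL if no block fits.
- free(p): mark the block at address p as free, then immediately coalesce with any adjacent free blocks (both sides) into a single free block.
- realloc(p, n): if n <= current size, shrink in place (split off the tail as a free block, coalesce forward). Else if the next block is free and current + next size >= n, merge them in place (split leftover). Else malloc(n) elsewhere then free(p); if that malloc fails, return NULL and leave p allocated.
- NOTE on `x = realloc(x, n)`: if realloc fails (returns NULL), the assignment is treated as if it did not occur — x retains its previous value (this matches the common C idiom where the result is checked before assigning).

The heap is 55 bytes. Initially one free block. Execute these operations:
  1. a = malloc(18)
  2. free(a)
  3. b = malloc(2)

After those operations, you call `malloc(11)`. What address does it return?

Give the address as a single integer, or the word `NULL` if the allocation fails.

Op 1: a = malloc(18) -> a = 0; heap: [0-17 ALLOC][18-54 FREE]
Op 2: free(a) -> (freed a); heap: [0-54 FREE]
Op 3: b = malloc(2) -> b = 0; heap: [0-1 ALLOC][2-54 FREE]
malloc(11): first-fit scan over [0-1 ALLOC][2-54 FREE] -> 2

Answer: 2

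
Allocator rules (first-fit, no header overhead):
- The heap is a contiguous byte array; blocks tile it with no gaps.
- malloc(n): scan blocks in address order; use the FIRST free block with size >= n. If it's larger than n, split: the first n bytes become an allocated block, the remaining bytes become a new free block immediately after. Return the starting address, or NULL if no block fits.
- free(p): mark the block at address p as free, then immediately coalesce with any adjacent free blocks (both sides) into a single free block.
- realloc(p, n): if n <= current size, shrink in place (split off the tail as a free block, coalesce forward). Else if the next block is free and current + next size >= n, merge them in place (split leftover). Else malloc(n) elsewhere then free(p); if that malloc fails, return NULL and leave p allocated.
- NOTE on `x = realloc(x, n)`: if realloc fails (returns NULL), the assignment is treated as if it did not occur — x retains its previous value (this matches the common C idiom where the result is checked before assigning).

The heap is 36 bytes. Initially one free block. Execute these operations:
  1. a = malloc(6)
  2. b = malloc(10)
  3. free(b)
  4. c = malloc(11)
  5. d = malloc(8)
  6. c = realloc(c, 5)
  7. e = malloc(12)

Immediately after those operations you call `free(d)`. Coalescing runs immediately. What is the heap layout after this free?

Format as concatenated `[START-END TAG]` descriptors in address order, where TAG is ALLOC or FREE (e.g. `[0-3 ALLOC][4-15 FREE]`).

Answer: [0-5 ALLOC][6-10 ALLOC][11-35 FREE]

Derivation:
Op 1: a = malloc(6) -> a = 0; heap: [0-5 ALLOC][6-35 FREE]
Op 2: b = malloc(10) -> b = 6; heap: [0-5 ALLOC][6-15 ALLOC][16-35 FREE]
Op 3: free(b) -> (freed b); heap: [0-5 ALLOC][6-35 FREE]
Op 4: c = malloc(11) -> c = 6; heap: [0-5 ALLOC][6-16 ALLOC][17-35 FREE]
Op 5: d = malloc(8) -> d = 17; heap: [0-5 ALLOC][6-16 ALLOC][17-24 ALLOC][25-35 FREE]
Op 6: c = realloc(c, 5) -> c = 6; heap: [0-5 ALLOC][6-10 ALLOC][11-16 FREE][17-24 ALLOC][25-35 FREE]
Op 7: e = malloc(12) -> e = NULL; heap: [0-5 ALLOC][6-10 ALLOC][11-16 FREE][17-24 ALLOC][25-35 FREE]
free(d): d = 17 -> block [17-24 ALLOC]; mark free, coalesce with adjacent free neighbors -> [0-5 ALLOC][6-10 ALLOC][11-35 FREE]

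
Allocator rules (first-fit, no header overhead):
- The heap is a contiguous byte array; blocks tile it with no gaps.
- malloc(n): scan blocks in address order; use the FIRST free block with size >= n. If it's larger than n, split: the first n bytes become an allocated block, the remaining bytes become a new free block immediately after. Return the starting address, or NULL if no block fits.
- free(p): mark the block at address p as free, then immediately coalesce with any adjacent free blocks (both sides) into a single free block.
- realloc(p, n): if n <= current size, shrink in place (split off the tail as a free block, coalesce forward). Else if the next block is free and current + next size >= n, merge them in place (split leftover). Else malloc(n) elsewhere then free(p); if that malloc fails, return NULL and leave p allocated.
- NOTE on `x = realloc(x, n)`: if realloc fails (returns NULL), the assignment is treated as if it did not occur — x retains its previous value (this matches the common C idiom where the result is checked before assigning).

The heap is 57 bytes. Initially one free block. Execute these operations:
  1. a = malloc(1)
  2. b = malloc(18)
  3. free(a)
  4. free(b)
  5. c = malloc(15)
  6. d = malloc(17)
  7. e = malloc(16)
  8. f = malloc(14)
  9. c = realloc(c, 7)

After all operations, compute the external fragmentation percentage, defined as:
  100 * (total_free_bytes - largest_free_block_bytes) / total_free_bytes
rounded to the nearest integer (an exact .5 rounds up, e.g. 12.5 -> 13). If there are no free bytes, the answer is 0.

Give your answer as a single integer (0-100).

Answer: 47

Derivation:
Op 1: a = malloc(1) -> a = 0; heap: [0-0 ALLOC][1-56 FREE]
Op 2: b = malloc(18) -> b = 1; heap: [0-0 ALLOC][1-18 ALLOC][19-56 FREE]
Op 3: free(a) -> (freed a); heap: [0-0 FREE][1-18 ALLOC][19-56 FREE]
Op 4: free(b) -> (freed b); heap: [0-56 FREE]
Op 5: c = malloc(15) -> c = 0; heap: [0-14 ALLOC][15-56 FREE]
Op 6: d = malloc(17) -> d = 15; heap: [0-14 ALLOC][15-31 ALLOC][32-56 FREE]
Op 7: e = malloc(16) -> e = 32; heap: [0-14 ALLOC][15-31 ALLOC][32-47 ALLOC][48-56 FREE]
Op 8: f = malloc(14) -> f = NULL; heap: [0-14 ALLOC][15-31 ALLOC][32-47 ALLOC][48-56 FREE]
Op 9: c = realloc(c, 7) -> c = 0; heap: [0-6 ALLOC][7-14 FREE][15-31 ALLOC][32-47 ALLOC][48-56 FREE]
Free blocks: [8 9] total_free=17 largest=9 -> 100*(17-9)/17 = 800/17 ≈ 47.059 -> rounds to 47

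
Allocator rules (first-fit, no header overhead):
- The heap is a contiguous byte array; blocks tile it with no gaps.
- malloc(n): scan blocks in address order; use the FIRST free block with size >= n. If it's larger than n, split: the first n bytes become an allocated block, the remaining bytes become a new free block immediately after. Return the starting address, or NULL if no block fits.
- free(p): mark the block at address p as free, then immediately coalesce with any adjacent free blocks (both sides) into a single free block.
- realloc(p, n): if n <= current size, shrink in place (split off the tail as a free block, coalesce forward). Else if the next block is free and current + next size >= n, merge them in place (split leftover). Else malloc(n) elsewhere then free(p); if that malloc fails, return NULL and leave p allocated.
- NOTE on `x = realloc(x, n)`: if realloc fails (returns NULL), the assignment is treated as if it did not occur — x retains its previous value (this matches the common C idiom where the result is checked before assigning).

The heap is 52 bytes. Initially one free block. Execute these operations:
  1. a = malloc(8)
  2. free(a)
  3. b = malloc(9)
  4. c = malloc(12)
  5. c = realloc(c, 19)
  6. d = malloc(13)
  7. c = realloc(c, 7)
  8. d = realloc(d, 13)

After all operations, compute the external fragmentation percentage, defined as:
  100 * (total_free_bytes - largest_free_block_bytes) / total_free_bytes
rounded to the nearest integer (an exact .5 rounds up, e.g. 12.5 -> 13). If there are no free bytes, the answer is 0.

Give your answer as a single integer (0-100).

Answer: 48

Derivation:
Op 1: a = malloc(8) -> a = 0; heap: [0-7 ALLOC][8-51 FREE]
Op 2: free(a) -> (freed a); heap: [0-51 FREE]
Op 3: b = malloc(9) -> b = 0; heap: [0-8 ALLOC][9-51 FREE]
Op 4: c = malloc(12) -> c = 9; heap: [0-8 ALLOC][9-20 ALLOC][21-51 FREE]
Op 5: c = realloc(c, 19) -> c = 9; heap: [0-8 ALLOC][9-27 ALLOC][28-51 FREE]
Op 6: d = malloc(13) -> d = 28; heap: [0-8 ALLOC][9-27 ALLOC][28-40 ALLOC][41-51 FREE]
Op 7: c = realloc(c, 7) -> c = 9; heap: [0-8 ALLOC][9-15 ALLOC][16-27 FREE][28-40 ALLOC][41-51 FREE]
Op 8: d = realloc(d, 13) -> d = 28; heap: [0-8 ALLOC][9-15 ALLOC][16-27 FREE][28-40 ALLOC][41-51 FREE]
Free blocks: [12 11] total_free=23 largest=12 -> 100*(23-12)/23 = 1100/23 ≈ 47.826 -> rounds to 48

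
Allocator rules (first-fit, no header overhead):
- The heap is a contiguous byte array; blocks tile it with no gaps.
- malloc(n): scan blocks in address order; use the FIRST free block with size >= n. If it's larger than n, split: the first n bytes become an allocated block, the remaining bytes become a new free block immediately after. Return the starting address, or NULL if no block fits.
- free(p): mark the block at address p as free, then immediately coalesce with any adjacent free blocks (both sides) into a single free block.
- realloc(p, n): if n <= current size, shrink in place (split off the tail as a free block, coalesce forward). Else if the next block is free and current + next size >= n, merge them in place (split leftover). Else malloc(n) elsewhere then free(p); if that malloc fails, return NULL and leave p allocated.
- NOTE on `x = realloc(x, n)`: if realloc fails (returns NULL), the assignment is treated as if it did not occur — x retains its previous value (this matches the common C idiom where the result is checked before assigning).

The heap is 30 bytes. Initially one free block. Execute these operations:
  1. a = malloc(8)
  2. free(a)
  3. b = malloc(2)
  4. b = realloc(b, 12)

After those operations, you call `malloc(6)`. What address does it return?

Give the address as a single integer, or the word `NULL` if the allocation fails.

Op 1: a = malloc(8) -> a = 0; heap: [0-7 ALLOC][8-29 FREE]
Op 2: free(a) -> (freed a); heap: [0-29 FREE]
Op 3: b = malloc(2) -> b = 0; heap: [0-1 ALLOC][2-29 FREE]
Op 4: b = realloc(b, 12) -> b = 0; heap: [0-11 ALLOC][12-29 FREE]
malloc(6): first-fit scan over [0-11 ALLOC][12-29 FREE] -> 12

Answer: 12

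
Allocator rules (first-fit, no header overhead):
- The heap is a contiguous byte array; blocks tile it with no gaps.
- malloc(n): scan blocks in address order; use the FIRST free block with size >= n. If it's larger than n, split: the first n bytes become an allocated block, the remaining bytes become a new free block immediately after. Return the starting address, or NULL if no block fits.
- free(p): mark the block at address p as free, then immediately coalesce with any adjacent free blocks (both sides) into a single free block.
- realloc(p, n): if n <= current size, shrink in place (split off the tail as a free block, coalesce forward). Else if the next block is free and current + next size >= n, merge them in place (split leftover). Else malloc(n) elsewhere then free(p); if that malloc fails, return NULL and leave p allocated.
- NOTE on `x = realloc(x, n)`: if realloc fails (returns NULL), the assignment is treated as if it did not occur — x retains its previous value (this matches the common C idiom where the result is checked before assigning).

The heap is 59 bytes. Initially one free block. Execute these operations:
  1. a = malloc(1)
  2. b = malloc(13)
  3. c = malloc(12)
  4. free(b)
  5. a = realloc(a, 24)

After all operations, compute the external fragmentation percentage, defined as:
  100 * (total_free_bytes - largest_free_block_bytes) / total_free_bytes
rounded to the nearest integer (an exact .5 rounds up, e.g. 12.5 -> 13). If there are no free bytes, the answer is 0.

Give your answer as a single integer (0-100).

Answer: 39

Derivation:
Op 1: a = malloc(1) -> a = 0; heap: [0-0 ALLOC][1-58 FREE]
Op 2: b = malloc(13) -> b = 1; heap: [0-0 ALLOC][1-13 ALLOC][14-58 FREE]
Op 3: c = malloc(12) -> c = 14; heap: [0-0 ALLOC][1-13 ALLOC][14-25 ALLOC][26-58 FREE]
Op 4: free(b) -> (freed b); heap: [0-0 ALLOC][1-13 FREE][14-25 ALLOC][26-58 FREE]
Op 5: a = realloc(a, 24) -> a = 26; heap: [0-13 FREE][14-25 ALLOC][26-49 ALLOC][50-58 FREE]
Free blocks: [14 9] total_free=23 largest=14 -> 100*(23-14)/23 = 900/23 ≈ 39.130 -> rounds to 39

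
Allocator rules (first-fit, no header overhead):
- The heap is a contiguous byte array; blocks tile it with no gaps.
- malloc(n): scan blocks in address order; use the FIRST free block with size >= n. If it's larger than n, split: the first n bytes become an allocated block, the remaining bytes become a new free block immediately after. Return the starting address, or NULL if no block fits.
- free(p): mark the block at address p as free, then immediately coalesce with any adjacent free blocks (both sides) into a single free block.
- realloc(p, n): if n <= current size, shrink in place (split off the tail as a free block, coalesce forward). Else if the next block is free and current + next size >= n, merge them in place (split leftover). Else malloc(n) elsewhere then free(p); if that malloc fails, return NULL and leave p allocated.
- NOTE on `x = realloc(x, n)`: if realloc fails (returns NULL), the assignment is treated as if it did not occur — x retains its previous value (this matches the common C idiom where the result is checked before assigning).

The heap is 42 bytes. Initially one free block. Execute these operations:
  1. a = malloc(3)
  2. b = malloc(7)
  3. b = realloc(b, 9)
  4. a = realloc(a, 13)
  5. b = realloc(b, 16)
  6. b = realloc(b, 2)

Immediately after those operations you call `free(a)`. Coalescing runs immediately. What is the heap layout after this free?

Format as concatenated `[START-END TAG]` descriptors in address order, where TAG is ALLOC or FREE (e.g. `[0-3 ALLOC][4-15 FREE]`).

Answer: [0-24 FREE][25-26 ALLOC][27-41 FREE]

Derivation:
Op 1: a = malloc(3) -> a = 0; heap: [0-2 ALLOC][3-41 FREE]
Op 2: b = malloc(7) -> b = 3; heap: [0-2 ALLOC][3-9 ALLOC][10-41 FREE]
Op 3: b = realloc(b, 9) -> b = 3; heap: [0-2 ALLOC][3-11 ALLOC][12-41 FREE]
Op 4: a = realloc(a, 13) -> a = 12; heap: [0-2 FREE][3-11 ALLOC][12-24 ALLOC][25-41 FREE]
Op 5: b = realloc(b, 16) -> b = 25; heap: [0-11 FREE][12-24 ALLOC][25-40 ALLOC][41-41 FREE]
Op 6: b = realloc(b, 2) -> b = 25; heap: [0-11 FREE][12-24 ALLOC][25-26 ALLOC][27-41 FREE]
free(a): a = 12 -> block [12-24 ALLOC]; mark free, coalesce with adjacent free neighbors -> [0-24 FREE][25-26 ALLOC][27-41 FREE]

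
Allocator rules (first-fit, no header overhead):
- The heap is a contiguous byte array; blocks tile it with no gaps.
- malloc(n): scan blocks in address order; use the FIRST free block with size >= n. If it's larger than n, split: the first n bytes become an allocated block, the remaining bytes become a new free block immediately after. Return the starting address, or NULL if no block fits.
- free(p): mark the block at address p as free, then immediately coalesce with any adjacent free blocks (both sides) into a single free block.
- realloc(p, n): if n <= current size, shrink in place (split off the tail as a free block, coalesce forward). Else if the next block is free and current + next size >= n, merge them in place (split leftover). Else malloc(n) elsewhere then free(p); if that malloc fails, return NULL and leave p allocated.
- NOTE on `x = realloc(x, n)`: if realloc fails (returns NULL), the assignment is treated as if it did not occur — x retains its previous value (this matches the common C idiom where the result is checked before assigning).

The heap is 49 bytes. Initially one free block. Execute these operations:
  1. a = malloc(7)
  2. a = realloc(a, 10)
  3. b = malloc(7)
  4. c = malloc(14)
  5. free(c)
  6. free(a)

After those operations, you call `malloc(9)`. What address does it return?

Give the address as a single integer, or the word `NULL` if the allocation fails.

Op 1: a = malloc(7) -> a = 0; heap: [0-6 ALLOC][7-48 FREE]
Op 2: a = realloc(a, 10) -> a = 0; heap: [0-9 ALLOC][10-48 FREE]
Op 3: b = malloc(7) -> b = 10; heap: [0-9 ALLOC][10-16 ALLOC][17-48 FREE]
Op 4: c = malloc(14) -> c = 17; heap: [0-9 ALLOC][10-16 ALLOC][17-30 ALLOC][31-48 FREE]
Op 5: free(c) -> (freed c); heap: [0-9 ALLOC][10-16 ALLOC][17-48 FREE]
Op 6: free(a) -> (freed a); heap: [0-9 FREE][10-16 ALLOC][17-48 FREE]
malloc(9): first-fit scan over [0-9 FREE][10-16 ALLOC][17-48 FREE] -> 0

Answer: 0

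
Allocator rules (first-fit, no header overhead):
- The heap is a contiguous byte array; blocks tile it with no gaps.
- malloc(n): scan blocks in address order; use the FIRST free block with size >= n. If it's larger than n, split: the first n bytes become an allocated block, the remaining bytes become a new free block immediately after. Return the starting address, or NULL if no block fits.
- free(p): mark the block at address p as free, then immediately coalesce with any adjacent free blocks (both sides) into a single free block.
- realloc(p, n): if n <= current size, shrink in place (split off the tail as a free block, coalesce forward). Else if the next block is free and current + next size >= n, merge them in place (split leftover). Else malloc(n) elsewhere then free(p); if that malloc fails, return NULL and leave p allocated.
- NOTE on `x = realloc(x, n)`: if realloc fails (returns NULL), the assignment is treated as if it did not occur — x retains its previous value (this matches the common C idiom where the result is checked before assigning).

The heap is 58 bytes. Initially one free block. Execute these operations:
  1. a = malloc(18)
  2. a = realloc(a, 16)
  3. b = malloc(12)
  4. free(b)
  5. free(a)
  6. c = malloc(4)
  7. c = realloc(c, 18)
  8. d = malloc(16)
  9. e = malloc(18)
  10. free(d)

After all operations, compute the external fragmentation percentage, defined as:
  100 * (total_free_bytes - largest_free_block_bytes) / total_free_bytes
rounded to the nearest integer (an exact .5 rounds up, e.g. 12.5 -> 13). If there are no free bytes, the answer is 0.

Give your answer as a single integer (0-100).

Answer: 27

Derivation:
Op 1: a = malloc(18) -> a = 0; heap: [0-17 ALLOC][18-57 FREE]
Op 2: a = realloc(a, 16) -> a = 0; heap: [0-15 ALLOC][16-57 FREE]
Op 3: b = malloc(12) -> b = 16; heap: [0-15 ALLOC][16-27 ALLOC][28-57 FREE]
Op 4: free(b) -> (freed b); heap: [0-15 ALLOC][16-57 FREE]
Op 5: free(a) -> (freed a); heap: [0-57 FREE]
Op 6: c = malloc(4) -> c = 0; heap: [0-3 ALLOC][4-57 FREE]
Op 7: c = realloc(c, 18) -> c = 0; heap: [0-17 ALLOC][18-57 FREE]
Op 8: d = malloc(16) -> d = 18; heap: [0-17 ALLOC][18-33 ALLOC][34-57 FREE]
Op 9: e = malloc(18) -> e = 34; heap: [0-17 ALLOC][18-33 ALLOC][34-51 ALLOC][52-57 FREE]
Op 10: free(d) -> (freed d); heap: [0-17 ALLOC][18-33 FREE][34-51 ALLOC][52-57 FREE]
Free blocks: [16 6] total_free=22 largest=16 -> 100*(22-16)/22 = 600/22 ≈ 27.273 -> rounds to 27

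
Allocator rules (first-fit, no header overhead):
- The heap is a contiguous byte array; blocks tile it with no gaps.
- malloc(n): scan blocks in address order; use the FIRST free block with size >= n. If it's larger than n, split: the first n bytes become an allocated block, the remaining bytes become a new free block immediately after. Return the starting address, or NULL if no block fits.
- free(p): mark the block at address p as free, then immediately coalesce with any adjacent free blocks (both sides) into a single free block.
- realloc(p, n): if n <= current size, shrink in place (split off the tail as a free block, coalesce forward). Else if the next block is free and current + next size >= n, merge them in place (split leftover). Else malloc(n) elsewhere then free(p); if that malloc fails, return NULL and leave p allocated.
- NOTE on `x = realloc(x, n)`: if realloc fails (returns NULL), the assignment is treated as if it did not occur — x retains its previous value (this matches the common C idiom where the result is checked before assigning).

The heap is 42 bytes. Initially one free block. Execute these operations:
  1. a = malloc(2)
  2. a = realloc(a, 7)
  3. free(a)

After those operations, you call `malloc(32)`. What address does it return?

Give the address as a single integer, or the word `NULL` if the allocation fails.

Answer: 0

Derivation:
Op 1: a = malloc(2) -> a = 0; heap: [0-1 ALLOC][2-41 FREE]
Op 2: a = realloc(a, 7) -> a = 0; heap: [0-6 ALLOC][7-41 FREE]
Op 3: free(a) -> (freed a); heap: [0-41 FREE]
malloc(32): first-fit scan over [0-41 FREE] -> 0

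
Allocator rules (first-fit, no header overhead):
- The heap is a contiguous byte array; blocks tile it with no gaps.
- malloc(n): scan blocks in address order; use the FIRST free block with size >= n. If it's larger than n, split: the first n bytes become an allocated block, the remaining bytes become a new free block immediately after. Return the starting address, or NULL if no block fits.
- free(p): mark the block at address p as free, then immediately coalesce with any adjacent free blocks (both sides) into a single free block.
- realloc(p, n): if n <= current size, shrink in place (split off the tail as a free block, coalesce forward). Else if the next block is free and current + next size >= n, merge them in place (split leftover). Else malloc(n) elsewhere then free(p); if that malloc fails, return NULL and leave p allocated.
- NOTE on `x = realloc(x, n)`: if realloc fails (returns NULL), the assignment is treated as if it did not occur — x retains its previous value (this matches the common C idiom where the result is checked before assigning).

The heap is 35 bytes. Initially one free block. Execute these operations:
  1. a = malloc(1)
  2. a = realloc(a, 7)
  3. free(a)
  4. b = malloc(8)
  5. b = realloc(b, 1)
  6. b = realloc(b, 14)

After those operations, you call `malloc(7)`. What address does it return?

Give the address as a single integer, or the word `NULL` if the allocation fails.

Answer: 14

Derivation:
Op 1: a = malloc(1) -> a = 0; heap: [0-0 ALLOC][1-34 FREE]
Op 2: a = realloc(a, 7) -> a = 0; heap: [0-6 ALLOC][7-34 FREE]
Op 3: free(a) -> (freed a); heap: [0-34 FREE]
Op 4: b = malloc(8) -> b = 0; heap: [0-7 ALLOC][8-34 FREE]
Op 5: b = realloc(b, 1) -> b = 0; heap: [0-0 ALLOC][1-34 FREE]
Op 6: b = realloc(b, 14) -> b = 0; heap: [0-13 ALLOC][14-34 FREE]
malloc(7): first-fit scan over [0-13 ALLOC][14-34 FREE] -> 14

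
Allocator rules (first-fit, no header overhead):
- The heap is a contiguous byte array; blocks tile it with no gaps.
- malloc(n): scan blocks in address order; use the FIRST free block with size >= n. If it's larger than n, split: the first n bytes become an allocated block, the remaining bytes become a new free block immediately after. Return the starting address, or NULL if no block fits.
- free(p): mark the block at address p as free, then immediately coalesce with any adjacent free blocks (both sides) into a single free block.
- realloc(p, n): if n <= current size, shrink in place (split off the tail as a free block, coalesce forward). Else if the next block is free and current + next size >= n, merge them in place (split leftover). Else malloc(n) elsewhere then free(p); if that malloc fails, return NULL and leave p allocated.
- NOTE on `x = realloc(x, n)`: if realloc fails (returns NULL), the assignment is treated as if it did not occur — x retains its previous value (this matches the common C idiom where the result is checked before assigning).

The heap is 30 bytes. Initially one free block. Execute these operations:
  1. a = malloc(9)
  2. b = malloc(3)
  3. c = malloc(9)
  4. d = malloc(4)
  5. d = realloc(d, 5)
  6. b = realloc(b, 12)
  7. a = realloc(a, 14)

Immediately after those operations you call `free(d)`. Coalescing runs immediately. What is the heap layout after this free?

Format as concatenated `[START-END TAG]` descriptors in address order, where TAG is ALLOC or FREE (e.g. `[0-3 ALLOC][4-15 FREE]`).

Op 1: a = malloc(9) -> a = 0; heap: [0-8 ALLOC][9-29 FREE]
Op 2: b = malloc(3) -> b = 9; heap: [0-8 ALLOC][9-11 ALLOC][12-29 FREE]
Op 3: c = malloc(9) -> c = 12; heap: [0-8 ALLOC][9-11 ALLOC][12-20 ALLOC][21-29 FREE]
Op 4: d = malloc(4) -> d = 21; heap: [0-8 ALLOC][9-11 ALLOC][12-20 ALLOC][21-24 ALLOC][25-29 FREE]
Op 5: d = realloc(d, 5) -> d = 21; heap: [0-8 ALLOC][9-11 ALLOC][12-20 ALLOC][21-25 ALLOC][26-29 FREE]
Op 6: b = realloc(b, 12) -> NULL (b unchanged); heap: [0-8 ALLOC][9-11 ALLOC][12-20 ALLOC][21-25 ALLOC][26-29 FREE]
Op 7: a = realloc(a, 14) -> NULL (a unchanged); heap: [0-8 ALLOC][9-11 ALLOC][12-20 ALLOC][21-25 ALLOC][26-29 FREE]
free(d): d = 21 -> block [21-25 ALLOC]; mark free, coalesce with adjacent free neighbors -> [0-8 ALLOC][9-11 ALLOC][12-20 ALLOC][21-29 FREE]

Answer: [0-8 ALLOC][9-11 ALLOC][12-20 ALLOC][21-29 FREE]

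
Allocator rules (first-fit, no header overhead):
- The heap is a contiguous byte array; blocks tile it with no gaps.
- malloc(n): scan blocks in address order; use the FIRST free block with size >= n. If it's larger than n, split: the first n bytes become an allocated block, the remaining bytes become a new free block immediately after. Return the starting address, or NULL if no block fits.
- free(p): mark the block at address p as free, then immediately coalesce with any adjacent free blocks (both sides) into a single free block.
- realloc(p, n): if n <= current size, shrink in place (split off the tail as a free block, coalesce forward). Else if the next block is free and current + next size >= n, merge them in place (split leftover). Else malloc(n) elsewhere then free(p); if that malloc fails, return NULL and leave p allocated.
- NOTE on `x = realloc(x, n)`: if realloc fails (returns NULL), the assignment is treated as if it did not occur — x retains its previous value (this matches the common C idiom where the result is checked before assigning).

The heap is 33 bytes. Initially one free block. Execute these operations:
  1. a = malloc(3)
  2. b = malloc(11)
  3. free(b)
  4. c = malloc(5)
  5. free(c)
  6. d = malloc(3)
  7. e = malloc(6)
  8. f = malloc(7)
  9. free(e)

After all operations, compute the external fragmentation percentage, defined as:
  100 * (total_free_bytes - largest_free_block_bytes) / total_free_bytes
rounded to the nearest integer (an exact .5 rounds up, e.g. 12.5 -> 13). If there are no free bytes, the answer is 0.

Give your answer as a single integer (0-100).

Op 1: a = malloc(3) -> a = 0; heap: [0-2 ALLOC][3-32 FREE]
Op 2: b = malloc(11) -> b = 3; heap: [0-2 ALLOC][3-13 ALLOC][14-32 FREE]
Op 3: free(b) -> (freed b); heap: [0-2 ALLOC][3-32 FREE]
Op 4: c = malloc(5) -> c = 3; heap: [0-2 ALLOC][3-7 ALLOC][8-32 FREE]
Op 5: free(c) -> (freed c); heap: [0-2 ALLOC][3-32 FREE]
Op 6: d = malloc(3) -> d = 3; heap: [0-2 ALLOC][3-5 ALLOC][6-32 FREE]
Op 7: e = malloc(6) -> e = 6; heap: [0-2 ALLOC][3-5 ALLOC][6-11 ALLOC][12-32 FREE]
Op 8: f = malloc(7) -> f = 12; heap: [0-2 ALLOC][3-5 ALLOC][6-11 ALLOC][12-18 ALLOC][19-32 FREE]
Op 9: free(e) -> (freed e); heap: [0-2 ALLOC][3-5 ALLOC][6-11 FREE][12-18 ALLOC][19-32 FREE]
Free blocks: [6 14] total_free=20 largest=14 -> 100*(20-14)/20 = 600/20 = 30

Answer: 30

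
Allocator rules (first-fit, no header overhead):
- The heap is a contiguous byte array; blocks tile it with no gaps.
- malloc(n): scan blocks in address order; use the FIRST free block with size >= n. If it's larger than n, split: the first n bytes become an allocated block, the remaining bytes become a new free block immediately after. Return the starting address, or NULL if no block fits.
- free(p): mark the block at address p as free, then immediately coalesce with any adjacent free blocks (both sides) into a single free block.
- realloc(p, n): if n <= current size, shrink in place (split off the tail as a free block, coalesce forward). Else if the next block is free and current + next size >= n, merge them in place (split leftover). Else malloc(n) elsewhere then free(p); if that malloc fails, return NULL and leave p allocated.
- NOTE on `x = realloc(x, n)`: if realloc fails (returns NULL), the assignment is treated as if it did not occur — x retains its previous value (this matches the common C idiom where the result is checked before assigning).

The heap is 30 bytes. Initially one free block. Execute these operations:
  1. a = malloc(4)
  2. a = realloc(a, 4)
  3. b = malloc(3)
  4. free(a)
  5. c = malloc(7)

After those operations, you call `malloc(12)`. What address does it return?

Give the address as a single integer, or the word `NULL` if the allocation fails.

Op 1: a = malloc(4) -> a = 0; heap: [0-3 ALLOC][4-29 FREE]
Op 2: a = realloc(a, 4) -> a = 0; heap: [0-3 ALLOC][4-29 FREE]
Op 3: b = malloc(3) -> b = 4; heap: [0-3 ALLOC][4-6 ALLOC][7-29 FREE]
Op 4: free(a) -> (freed a); heap: [0-3 FREE][4-6 ALLOC][7-29 FREE]
Op 5: c = malloc(7) -> c = 7; heap: [0-3 FREE][4-6 ALLOC][7-13 ALLOC][14-29 FREE]
malloc(12): first-fit scan over [0-3 FREE][4-6 ALLOC][7-13 ALLOC][14-29 FREE] -> 14

Answer: 14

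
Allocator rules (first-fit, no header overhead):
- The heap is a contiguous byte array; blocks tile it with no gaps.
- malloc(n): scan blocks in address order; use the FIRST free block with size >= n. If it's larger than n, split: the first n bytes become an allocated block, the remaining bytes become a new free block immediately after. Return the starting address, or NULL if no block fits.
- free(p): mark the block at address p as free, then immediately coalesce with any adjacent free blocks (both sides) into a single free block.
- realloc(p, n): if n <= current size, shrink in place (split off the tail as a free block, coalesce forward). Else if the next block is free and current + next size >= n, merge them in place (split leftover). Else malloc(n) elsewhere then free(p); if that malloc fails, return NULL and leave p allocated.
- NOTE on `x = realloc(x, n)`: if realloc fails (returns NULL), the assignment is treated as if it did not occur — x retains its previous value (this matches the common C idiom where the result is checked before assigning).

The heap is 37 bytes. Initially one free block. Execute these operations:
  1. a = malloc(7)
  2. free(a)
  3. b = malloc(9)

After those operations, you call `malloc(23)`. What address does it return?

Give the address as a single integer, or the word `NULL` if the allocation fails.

Answer: 9

Derivation:
Op 1: a = malloc(7) -> a = 0; heap: [0-6 ALLOC][7-36 FREE]
Op 2: free(a) -> (freed a); heap: [0-36 FREE]
Op 3: b = malloc(9) -> b = 0; heap: [0-8 ALLOC][9-36 FREE]
malloc(23): first-fit scan over [0-8 ALLOC][9-36 FREE] -> 9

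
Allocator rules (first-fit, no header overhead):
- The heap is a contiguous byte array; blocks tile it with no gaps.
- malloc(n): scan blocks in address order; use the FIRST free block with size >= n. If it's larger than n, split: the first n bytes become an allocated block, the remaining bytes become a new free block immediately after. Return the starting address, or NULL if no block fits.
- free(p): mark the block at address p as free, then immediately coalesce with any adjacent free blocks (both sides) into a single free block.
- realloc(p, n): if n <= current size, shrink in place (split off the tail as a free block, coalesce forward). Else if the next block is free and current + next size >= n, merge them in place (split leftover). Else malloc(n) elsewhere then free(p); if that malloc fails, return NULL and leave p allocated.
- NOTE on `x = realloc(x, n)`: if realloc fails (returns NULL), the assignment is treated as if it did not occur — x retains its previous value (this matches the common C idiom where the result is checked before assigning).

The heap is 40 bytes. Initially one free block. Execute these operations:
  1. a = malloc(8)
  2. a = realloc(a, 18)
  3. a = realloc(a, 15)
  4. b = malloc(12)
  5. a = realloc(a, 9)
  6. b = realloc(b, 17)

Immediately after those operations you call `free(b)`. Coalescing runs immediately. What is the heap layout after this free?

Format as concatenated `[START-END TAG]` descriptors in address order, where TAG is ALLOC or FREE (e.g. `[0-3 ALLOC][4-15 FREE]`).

Answer: [0-8 ALLOC][9-39 FREE]

Derivation:
Op 1: a = malloc(8) -> a = 0; heap: [0-7 ALLOC][8-39 FREE]
Op 2: a = realloc(a, 18) -> a = 0; heap: [0-17 ALLOC][18-39 FREE]
Op 3: a = realloc(a, 15) -> a = 0; heap: [0-14 ALLOC][15-39 FREE]
Op 4: b = malloc(12) -> b = 15; heap: [0-14 ALLOC][15-26 ALLOC][27-39 FREE]
Op 5: a = realloc(a, 9) -> a = 0; heap: [0-8 ALLOC][9-14 FREE][15-26 ALLOC][27-39 FREE]
Op 6: b = realloc(b, 17) -> b = 15; heap: [0-8 ALLOC][9-14 FREE][15-31 ALLOC][32-39 FREE]
free(b): b = 15 -> block [15-31 ALLOC]; mark free, coalesce with adjacent free neighbors -> [0-8 ALLOC][9-39 FREE]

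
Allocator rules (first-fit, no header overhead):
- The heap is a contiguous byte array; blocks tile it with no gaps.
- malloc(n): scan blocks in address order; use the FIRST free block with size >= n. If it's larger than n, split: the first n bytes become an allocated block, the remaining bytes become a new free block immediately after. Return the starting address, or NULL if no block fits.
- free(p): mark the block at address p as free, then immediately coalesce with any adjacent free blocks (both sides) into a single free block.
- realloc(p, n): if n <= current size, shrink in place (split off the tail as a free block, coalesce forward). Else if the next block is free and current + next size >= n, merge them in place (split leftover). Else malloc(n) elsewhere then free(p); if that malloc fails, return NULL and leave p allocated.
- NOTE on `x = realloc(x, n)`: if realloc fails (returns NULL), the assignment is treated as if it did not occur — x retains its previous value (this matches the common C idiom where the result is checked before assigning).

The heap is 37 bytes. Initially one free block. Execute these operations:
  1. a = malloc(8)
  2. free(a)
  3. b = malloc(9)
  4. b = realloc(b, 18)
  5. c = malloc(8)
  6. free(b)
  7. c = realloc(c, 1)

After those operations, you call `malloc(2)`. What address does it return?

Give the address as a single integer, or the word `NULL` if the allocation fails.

Op 1: a = malloc(8) -> a = 0; heap: [0-7 ALLOC][8-36 FREE]
Op 2: free(a) -> (freed a); heap: [0-36 FREE]
Op 3: b = malloc(9) -> b = 0; heap: [0-8 ALLOC][9-36 FREE]
Op 4: b = realloc(b, 18) -> b = 0; heap: [0-17 ALLOC][18-36 FREE]
Op 5: c = malloc(8) -> c = 18; heap: [0-17 ALLOC][18-25 ALLOC][26-36 FREE]
Op 6: free(b) -> (freed b); heap: [0-17 FREE][18-25 ALLOC][26-36 FREE]
Op 7: c = realloc(c, 1) -> c = 18; heap: [0-17 FREE][18-18 ALLOC][19-36 FREE]
malloc(2): first-fit scan over [0-17 FREE][18-18 ALLOC][19-36 FREE] -> 0

Answer: 0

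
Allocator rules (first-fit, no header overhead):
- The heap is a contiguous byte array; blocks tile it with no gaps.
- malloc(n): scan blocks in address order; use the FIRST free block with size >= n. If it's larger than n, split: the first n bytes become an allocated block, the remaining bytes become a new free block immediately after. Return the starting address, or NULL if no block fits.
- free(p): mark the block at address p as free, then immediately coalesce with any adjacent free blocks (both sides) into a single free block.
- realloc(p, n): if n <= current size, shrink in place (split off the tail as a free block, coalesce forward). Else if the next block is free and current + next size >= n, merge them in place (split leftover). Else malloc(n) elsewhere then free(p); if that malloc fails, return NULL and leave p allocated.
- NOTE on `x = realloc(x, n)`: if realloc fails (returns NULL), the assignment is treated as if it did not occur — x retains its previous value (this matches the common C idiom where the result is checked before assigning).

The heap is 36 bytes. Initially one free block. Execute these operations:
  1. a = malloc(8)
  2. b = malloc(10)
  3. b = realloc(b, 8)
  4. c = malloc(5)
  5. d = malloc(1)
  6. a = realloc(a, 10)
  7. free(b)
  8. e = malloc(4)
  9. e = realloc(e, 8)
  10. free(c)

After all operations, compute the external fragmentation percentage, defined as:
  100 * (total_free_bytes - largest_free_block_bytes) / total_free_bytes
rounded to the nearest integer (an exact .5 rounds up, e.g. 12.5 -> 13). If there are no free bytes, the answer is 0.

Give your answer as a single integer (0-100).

Op 1: a = malloc(8) -> a = 0; heap: [0-7 ALLOC][8-35 FREE]
Op 2: b = malloc(10) -> b = 8; heap: [0-7 ALLOC][8-17 ALLOC][18-35 FREE]
Op 3: b = realloc(b, 8) -> b = 8; heap: [0-7 ALLOC][8-15 ALLOC][16-35 FREE]
Op 4: c = malloc(5) -> c = 16; heap: [0-7 ALLOC][8-15 ALLOC][16-20 ALLOC][21-35 FREE]
Op 5: d = malloc(1) -> d = 21; heap: [0-7 ALLOC][8-15 ALLOC][16-20 ALLOC][21-21 ALLOC][22-35 FREE]
Op 6: a = realloc(a, 10) -> a = 22; heap: [0-7 FREE][8-15 ALLOC][16-20 ALLOC][21-21 ALLOC][22-31 ALLOC][32-35 FREE]
Op 7: free(b) -> (freed b); heap: [0-15 FREE][16-20 ALLOC][21-21 ALLOC][22-31 ALLOC][32-35 FREE]
Op 8: e = malloc(4) -> e = 0; heap: [0-3 ALLOC][4-15 FREE][16-20 ALLOC][21-21 ALLOC][22-31 ALLOC][32-35 FREE]
Op 9: e = realloc(e, 8) -> e = 0; heap: [0-7 ALLOC][8-15 FREE][16-20 ALLOC][21-21 ALLOC][22-31 ALLOC][32-35 FREE]
Op 10: free(c) -> (freed c); heap: [0-7 ALLOC][8-20 FREE][21-21 ALLOC][22-31 ALLOC][32-35 FREE]
Free blocks: [13 4] total_free=17 largest=13 -> 100*(17-13)/17 = 400/17 ≈ 23.529 -> rounds to 24

Answer: 24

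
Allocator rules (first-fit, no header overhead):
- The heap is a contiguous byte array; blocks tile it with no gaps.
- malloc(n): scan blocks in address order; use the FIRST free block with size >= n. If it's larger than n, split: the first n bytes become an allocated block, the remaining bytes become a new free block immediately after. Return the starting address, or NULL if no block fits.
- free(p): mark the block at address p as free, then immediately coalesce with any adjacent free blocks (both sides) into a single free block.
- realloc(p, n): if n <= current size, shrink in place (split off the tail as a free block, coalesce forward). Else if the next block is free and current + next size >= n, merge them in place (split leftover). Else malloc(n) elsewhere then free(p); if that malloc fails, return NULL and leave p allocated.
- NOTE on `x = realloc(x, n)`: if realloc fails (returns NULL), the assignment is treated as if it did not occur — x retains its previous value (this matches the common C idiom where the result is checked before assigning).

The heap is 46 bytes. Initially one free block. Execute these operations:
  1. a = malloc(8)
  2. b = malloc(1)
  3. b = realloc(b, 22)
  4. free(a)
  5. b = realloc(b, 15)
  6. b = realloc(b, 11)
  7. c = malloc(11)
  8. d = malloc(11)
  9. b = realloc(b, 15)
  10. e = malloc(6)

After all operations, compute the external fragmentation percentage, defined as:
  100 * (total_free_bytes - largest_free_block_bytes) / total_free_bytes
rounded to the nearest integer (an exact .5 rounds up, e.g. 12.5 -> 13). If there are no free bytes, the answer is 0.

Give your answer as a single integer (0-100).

Op 1: a = malloc(8) -> a = 0; heap: [0-7 ALLOC][8-45 FREE]
Op 2: b = malloc(1) -> b = 8; heap: [0-7 ALLOC][8-8 ALLOC][9-45 FREE]
Op 3: b = realloc(b, 22) -> b = 8; heap: [0-7 ALLOC][8-29 ALLOC][30-45 FREE]
Op 4: free(a) -> (freed a); heap: [0-7 FREE][8-29 ALLOC][30-45 FREE]
Op 5: b = realloc(b, 15) -> b = 8; heap: [0-7 FREE][8-22 ALLOC][23-45 FREE]
Op 6: b = realloc(b, 11) -> b = 8; heap: [0-7 FREE][8-18 ALLOC][19-45 FREE]
Op 7: c = malloc(11) -> c = 19; heap: [0-7 FREE][8-18 ALLOC][19-29 ALLOC][30-45 FREE]
Op 8: d = malloc(11) -> d = 30; heap: [0-7 FREE][8-18 ALLOC][19-29 ALLOC][30-40 ALLOC][41-45 FREE]
Op 9: b = realloc(b, 15) -> NULL (b unchanged); heap: [0-7 FREE][8-18 ALLOC][19-29 ALLOC][30-40 ALLOC][41-45 FREE]
Op 10: e = malloc(6) -> e = 0; heap: [0-5 ALLOC][6-7 FREE][8-18 ALLOC][19-29 ALLOC][30-40 ALLOC][41-45 FREE]
Free blocks: [2 5] total_free=7 largest=5 -> 100*(7-5)/7 = 200/7 ≈ 28.571 -> rounds to 29

Answer: 29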